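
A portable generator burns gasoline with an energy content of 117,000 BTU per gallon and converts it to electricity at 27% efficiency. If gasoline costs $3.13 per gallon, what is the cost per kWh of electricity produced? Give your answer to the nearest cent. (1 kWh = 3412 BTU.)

Electrical output per gallon = 117,000 BTU × 0.27 / 3412 BTU/kWh = 9.258 kWh
Cost per kWh = $3.13 / 9.258 kWh = $0.338

$0.34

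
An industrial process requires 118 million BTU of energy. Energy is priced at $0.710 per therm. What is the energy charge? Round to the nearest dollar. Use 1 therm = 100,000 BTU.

$838

118 million BTU × (10 therm/million BTU) = 1,180 therm
Cost = 1,180 therm × $0.710/therm = $837.80 ≈ $838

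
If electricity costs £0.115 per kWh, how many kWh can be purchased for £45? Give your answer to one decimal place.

£45 / £0.115 per kWh = 391.3 kWh

391.3 kWh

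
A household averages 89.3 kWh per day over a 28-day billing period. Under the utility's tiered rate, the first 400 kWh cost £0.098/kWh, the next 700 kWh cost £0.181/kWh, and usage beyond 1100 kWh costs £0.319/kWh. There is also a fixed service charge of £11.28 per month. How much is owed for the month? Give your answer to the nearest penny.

Usage = 89.3 kWh/day × 28 days = 2500.4 kWh
First 400 kWh × £0.098 = £39.20
Next 700 kWh × £0.181 = £126.70
Remaining 1400.4 kWh × £0.319 = £446.73
Energy charge = £612.63; + service £11.28 = £623.91

£623.91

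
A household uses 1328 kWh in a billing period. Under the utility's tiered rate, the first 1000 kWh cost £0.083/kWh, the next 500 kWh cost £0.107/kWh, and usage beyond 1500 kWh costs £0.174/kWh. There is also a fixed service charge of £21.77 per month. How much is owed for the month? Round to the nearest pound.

First 1000 kWh × £0.083 = £83.00
Next 328 kWh × £0.107 = £35.10
Remaining tier: 0 kWh (not reached)
Energy charge = £118.10; + service £21.77 = £139.87 ≈ £140

£140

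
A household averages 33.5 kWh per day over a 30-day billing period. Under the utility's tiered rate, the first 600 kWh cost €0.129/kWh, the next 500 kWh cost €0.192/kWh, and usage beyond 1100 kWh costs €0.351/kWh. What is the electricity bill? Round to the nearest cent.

Usage = 33.5 kWh/day × 30 days = 1005 kWh
First 600 kWh × €0.129 = €77.40
Next 405 kWh × €0.192 = €77.76
Remaining tier: 0 kWh (not reached)
Total = €155.16

€155.16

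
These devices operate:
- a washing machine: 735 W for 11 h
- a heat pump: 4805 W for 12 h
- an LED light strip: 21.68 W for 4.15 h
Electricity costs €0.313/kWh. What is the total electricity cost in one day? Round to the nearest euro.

€21

washing machine: 735 W × 11 h = 8,085 Wh = 8.085 kWh
heat pump: 4805 W × 12 h = 57,660 Wh = 57.66 kWh
LED light strip: 21.68 W × 4.15 h = 90 Wh = 0.08997 kWh
Total energy = 8.085 + 57.66 + 0.08997 = 65.83 kWh
Cost = 65.83 kWh × €0.313 = €20.61 ≈ €21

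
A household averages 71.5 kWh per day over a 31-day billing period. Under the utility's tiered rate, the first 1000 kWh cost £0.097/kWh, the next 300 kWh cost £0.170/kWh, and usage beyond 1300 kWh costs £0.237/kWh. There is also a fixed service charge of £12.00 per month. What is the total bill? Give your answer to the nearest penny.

Usage = 71.5 kWh/day × 31 days = 2216.5 kWh
First 1000 kWh × £0.097 = £97.00
Next 300 kWh × £0.170 = £51.00
Remaining 916.5 kWh × £0.237 = £217.21
Energy charge = £365.21; + service £12.00 = £377.21

£377.21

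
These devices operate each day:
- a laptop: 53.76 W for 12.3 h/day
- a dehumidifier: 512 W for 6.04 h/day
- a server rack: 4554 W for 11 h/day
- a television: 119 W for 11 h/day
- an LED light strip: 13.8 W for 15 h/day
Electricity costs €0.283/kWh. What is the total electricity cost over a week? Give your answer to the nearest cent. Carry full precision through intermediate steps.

€109.68

laptop: 53.76 W × 12.3 h × 7 d = 4,629 Wh = 4.629 kWh
dehumidifier: 512 W × 6.04 h × 7 d = 21,647 Wh = 21.65 kWh
server rack: 4554 W × 11 h × 7 d = 350,658 Wh = 350.7 kWh
television: 119 W × 11 h × 7 d = 9,163 Wh = 9.163 kWh
LED light strip: 13.8 W × 15 h × 7 d = 1,449 Wh = 1.449 kWh
Total energy = 4.629 + 21.65 + 350.7 + 9.163 + 1.449 = 387.5 kWh
Cost = 387.5 kWh × €0.283 = €109.68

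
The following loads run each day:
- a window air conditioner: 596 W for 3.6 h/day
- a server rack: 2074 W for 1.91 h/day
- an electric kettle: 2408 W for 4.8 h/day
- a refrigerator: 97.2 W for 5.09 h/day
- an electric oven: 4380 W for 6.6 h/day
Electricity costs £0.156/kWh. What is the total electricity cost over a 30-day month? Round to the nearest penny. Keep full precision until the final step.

window air conditioner: 596 W × 3.6 h × 30 d = 64,368 Wh = 64.37 kWh
server rack: 2074 W × 1.91 h × 30 d = 118,840 Wh = 118.8 kWh
electric kettle: 2408 W × 4.8 h × 30 d = 346,752 Wh = 346.8 kWh
refrigerator: 97.2 W × 5.09 h × 30 d = 14,842 Wh = 14.84 kWh
electric oven: 4380 W × 6.6 h × 30 d = 867,240 Wh = 867.2 kWh
Total energy = 64.37 + 118.8 + 346.8 + 14.84 + 867.2 = 1,412 kWh
Cost = 1,412 kWh × £0.156 = £220.28

£220.28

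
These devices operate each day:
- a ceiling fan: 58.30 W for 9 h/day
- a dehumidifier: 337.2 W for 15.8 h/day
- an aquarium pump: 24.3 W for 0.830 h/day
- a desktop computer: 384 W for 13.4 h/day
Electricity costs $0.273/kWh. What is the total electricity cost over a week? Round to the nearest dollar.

ceiling fan: 58.30 W × 9 h × 7 d = 3,673 Wh = 3.673 kWh
dehumidifier: 337.2 W × 15.8 h × 7 d = 37,294 Wh = 37.29 kWh
aquarium pump: 24.3 W × 0.830 h × 7 d = 141 Wh = 0.1412 kWh
desktop computer: 384 W × 13.4 h × 7 d = 36,019 Wh = 36.02 kWh
Total energy = 3.673 + 37.29 + 0.1412 + 36.02 = 77.13 kWh
Cost = 77.13 kWh × $0.273 = $21.06 ≈ $21

$21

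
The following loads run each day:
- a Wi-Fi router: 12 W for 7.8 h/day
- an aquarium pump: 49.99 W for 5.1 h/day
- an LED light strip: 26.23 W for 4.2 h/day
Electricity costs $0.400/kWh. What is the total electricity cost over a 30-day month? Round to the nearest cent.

Wi-Fi router: 12 W × 7.8 h × 30 d = 2,808 Wh = 2.808 kWh
aquarium pump: 49.99 W × 5.1 h × 30 d = 7,648 Wh = 7.648 kWh
LED light strip: 26.23 W × 4.2 h × 30 d = 3,305 Wh = 3.305 kWh
Total energy = 2.808 + 7.648 + 3.305 = 13.76 kWh
Cost = 13.76 kWh × $0.400 = $5.50

$5.50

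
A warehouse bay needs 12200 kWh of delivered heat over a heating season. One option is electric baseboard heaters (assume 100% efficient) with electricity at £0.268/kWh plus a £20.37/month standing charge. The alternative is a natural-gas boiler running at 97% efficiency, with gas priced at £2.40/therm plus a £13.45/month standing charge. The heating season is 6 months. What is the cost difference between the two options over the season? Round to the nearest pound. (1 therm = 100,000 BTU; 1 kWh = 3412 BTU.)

£2281

Heat load = 12200 kWh × 3412 = 41,626,400 BTU
Gas: input = 41,626,400 / 0.970 = 42,913,814 BTU = 429.1 therm → 429.1 × £2.40 = £1,029.93; + 6 × £13.45 standing = £1,110.63
Electric: 41,626,400 BTU / 3412 = 12,200 kWh → × £0.268 = £3,269.60; + 6 × £20.37 standing = £3,391.82
Difference = |£1,110.63 − £3,391.82| = £2,281.19 ≈ £2281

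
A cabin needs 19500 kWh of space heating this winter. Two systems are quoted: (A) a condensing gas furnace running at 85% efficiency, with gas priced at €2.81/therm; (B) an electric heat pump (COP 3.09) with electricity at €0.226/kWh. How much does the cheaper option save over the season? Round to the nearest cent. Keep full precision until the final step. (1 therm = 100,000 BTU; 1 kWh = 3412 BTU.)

€773.32

Heat load = 19500 kWh × 3412 = 66,534,000 BTU
Gas: input = 66,534,000 / 0.85 = 78,275,294 BTU = 782.8 therm → 782.8 × €2.81 = €2,199.54
Heat pump: 66,534,000 BTU / 3412 = 19,500 kWh heat; / 3.09 = 6,311 kWh in → × €0.226 = €1,426.21
Difference = |€2,199.54 − €1,426.21| = €773.32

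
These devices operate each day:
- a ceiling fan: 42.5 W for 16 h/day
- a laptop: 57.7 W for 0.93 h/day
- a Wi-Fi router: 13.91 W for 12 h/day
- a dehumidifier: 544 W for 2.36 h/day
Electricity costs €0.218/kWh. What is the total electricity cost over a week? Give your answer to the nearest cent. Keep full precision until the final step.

ceiling fan: 42.5 W × 16 h × 7 d = 4,760 Wh = 4.76 kWh
laptop: 57.7 W × 0.93 h × 7 d = 376 Wh = 0.3756 kWh
Wi-Fi router: 13.91 W × 12 h × 7 d = 1,168 Wh = 1.168 kWh
dehumidifier: 544 W × 2.36 h × 7 d = 8,987 Wh = 8.987 kWh
Total energy = 4.76 + 0.3756 + 1.168 + 8.987 = 15.29 kWh
Cost = 15.29 kWh × €0.218 = €3.33

€3.33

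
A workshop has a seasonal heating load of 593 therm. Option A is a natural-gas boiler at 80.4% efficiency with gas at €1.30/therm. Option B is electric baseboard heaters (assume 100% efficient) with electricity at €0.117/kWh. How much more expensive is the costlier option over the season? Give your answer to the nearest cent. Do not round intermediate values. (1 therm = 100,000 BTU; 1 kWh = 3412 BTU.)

Heat load = 593 therm × 100,000 = 59,300,000 BTU
Gas: input = 59,300,000 / 0.804 = 73,756,219 BTU = 737.6 therm → 737.6 × €1.30 = €958.83
Electric: 59,300,000 BTU / 3412 = 17,380 kWh → × €0.117 = €2,033.44
Difference = |€958.83 − €2,033.44| = €1,074.61

€1074.61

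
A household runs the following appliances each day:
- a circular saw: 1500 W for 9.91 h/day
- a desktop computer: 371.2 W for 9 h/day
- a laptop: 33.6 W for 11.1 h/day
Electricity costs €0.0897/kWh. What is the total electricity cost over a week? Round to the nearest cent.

€11.67

circular saw: 1500 W × 9.91 h × 7 d = 104,055 Wh = 104.1 kWh
desktop computer: 371.2 W × 9 h × 7 d = 23,386 Wh = 23.39 kWh
laptop: 33.6 W × 11.1 h × 7 d = 2,611 Wh = 2.611 kWh
Total energy = 104.1 + 23.39 + 2.611 = 130.1 kWh
Cost = 130.1 kWh × €0.0897 = €11.67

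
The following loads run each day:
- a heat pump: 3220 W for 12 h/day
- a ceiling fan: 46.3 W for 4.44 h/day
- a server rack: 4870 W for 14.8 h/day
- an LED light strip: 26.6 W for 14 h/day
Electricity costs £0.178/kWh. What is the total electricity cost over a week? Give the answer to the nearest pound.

£139

heat pump: 3220 W × 12 h × 7 d = 270,480 Wh = 270.5 kWh
ceiling fan: 46.3 W × 4.44 h × 7 d = 1,439 Wh = 1.439 kWh
server rack: 4870 W × 14.8 h × 7 d = 504,532 Wh = 504.5 kWh
LED light strip: 26.6 W × 14 h × 7 d = 2,607 Wh = 2.607 kWh
Total energy = 270.5 + 1.439 + 504.5 + 2.607 = 779.1 kWh
Cost = 779.1 kWh × £0.178 = £138.67 ≈ £139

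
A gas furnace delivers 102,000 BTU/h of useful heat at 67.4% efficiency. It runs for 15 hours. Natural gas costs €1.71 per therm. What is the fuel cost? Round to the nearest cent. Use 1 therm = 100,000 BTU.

€38.82

Heat delivered = 102,000 BTU/h × 15 h = 1,530,000 BTU
Gas input = 1,530,000 / 0.674 = 2,270,030 BTU
= 2,270,030 / 100,000 = 22.7 therm
Cost = 22.7 × €1.71/therm = €38.82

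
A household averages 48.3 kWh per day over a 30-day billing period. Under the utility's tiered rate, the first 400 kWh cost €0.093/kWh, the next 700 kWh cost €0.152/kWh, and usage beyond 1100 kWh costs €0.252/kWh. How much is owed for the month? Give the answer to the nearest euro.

Usage = 48.3 kWh/day × 30 days = 1449 kWh
First 400 kWh × €0.093 = €37.20
Next 700 kWh × €0.152 = €106.40
Remaining 349 kWh × €0.252 = €87.95
Total = €231.55 ≈ €232

€232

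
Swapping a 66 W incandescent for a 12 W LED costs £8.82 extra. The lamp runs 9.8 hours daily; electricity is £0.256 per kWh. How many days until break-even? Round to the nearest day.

Power saved = 66 − 12 = 54 W
Daily energy saved = 54 W × 9.8 h = 529.2 Wh = 0.5292 kWh
Daily savings = 0.5292 × £0.256 = £0.1355
Payback = £8.82 / £0.1355 per day = 65.1 days

65 days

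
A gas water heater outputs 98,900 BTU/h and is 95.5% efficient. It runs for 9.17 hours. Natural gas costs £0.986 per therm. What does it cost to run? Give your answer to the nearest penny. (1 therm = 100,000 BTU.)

Heat delivered = 98,900 BTU/h × 9.17 h = 906,913 BTU
Gas input = 906,913 / 0.955 = 949,647 BTU
= 949,647 / 100,000 = 9.496 therm
Cost = 9.496 × £0.986/therm = £9.36

£9.36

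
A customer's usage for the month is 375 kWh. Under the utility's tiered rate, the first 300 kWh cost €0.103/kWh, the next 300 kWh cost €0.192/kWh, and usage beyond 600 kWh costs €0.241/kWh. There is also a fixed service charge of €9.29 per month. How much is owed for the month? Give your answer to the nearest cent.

First 300 kWh × €0.103 = €30.90
Next 75 kWh × €0.192 = €14.40
Remaining tier: 0 kWh (not reached)
Energy charge = €45.30; + service €9.29 = €54.59

€54.59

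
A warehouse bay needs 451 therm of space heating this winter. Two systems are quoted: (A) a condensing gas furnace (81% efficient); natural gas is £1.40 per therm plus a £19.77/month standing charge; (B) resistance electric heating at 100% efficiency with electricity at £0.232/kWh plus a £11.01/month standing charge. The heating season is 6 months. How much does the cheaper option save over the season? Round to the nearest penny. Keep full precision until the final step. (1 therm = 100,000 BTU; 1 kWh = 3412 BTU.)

Heat load = 451 therm × 100,000 = 45,100,000 BTU
Gas: input = 45,100,000 / 0.81 = 55,679,012 BTU = 556.8 therm → 556.8 × £1.40 = £779.51; + 6 × £19.77 standing = £898.13
Electric: 45,100,000 BTU / 3412 = 13,220 kWh → × £0.232 = £3,066.59; + 6 × £11.01 standing = £3,132.65
Difference = |£898.13 − £3,132.65| = £2,234.52

£2234.52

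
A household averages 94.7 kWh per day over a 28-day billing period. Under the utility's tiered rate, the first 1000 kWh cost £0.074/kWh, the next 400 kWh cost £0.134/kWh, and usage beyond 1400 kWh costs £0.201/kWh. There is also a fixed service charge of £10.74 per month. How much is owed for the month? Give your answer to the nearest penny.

£389.91

Usage = 94.7 kWh/day × 28 days = 2651.6 kWh
First 1000 kWh × £0.074 = £74.00
Next 400 kWh × £0.134 = £53.60
Remaining 1251.6 kWh × £0.201 = £251.57
Energy charge = £379.17; + service £10.74 = £389.91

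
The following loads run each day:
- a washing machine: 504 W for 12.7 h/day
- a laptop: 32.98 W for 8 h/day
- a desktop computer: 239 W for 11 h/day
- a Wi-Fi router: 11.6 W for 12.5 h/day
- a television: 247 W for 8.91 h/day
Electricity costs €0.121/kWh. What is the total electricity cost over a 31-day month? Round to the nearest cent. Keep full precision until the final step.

washing machine: 504 W × 12.7 h × 31 d = 198,425 Wh = 198.4 kWh
laptop: 32.98 W × 8 h × 31 d = 8,179 Wh = 8.179 kWh
desktop computer: 239 W × 11 h × 31 d = 81,499 Wh = 81.5 kWh
Wi-Fi router: 11.6 W × 12.5 h × 31 d = 4,495 Wh = 4.495 kWh
television: 247 W × 8.91 h × 31 d = 68,224 Wh = 68.22 kWh
Total energy = 198.4 + 8.179 + 81.5 + 4.495 + 68.22 = 360.8 kWh
Cost = 360.8 kWh × €0.121 = €43.66

€43.66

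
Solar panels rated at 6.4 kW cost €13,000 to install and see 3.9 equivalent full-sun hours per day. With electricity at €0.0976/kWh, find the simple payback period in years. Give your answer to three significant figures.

14.6 years

Daily generation = 6.4 kW × 3.9 h = 24.96 kWh
Annual generation = 24.96 × 365 = 9110.4 kWh
Annual savings = 9110.4 × €0.0976 = €889.18
Payback = €13,000 / €889.18 = 14.6 years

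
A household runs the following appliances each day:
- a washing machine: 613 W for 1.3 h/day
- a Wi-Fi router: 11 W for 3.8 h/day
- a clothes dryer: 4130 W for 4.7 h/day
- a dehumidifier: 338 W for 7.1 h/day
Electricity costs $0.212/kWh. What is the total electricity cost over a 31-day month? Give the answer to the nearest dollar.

washing machine: 613 W × 1.3 h × 31 d = 24,704 Wh = 24.7 kWh
Wi-Fi router: 11 W × 3.8 h × 31 d = 1,296 Wh = 1.296 kWh
clothes dryer: 4130 W × 4.7 h × 31 d = 601,741 Wh = 601.7 kWh
dehumidifier: 338 W × 7.1 h × 31 d = 74,394 Wh = 74.39 kWh
Total energy = 24.7 + 1.296 + 601.7 + 74.39 = 702.1 kWh
Cost = 702.1 kWh × $0.212 = $148.85 ≈ $149

$149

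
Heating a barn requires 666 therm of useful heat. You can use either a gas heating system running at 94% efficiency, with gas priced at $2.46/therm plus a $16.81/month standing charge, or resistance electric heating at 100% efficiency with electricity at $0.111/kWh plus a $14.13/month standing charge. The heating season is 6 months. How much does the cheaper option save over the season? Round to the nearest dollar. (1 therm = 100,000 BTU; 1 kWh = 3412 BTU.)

Heat load = 666 therm × 100,000 = 66,600,000 BTU
Gas: input = 66,600,000 / 0.94 = 70,851,064 BTU = 708.5 therm → 708.5 × $2.46 = $1,742.94; + 6 × $16.81 standing = $1,843.80
Electric: 66,600,000 BTU / 3412 = 19,520 kWh → × $0.111 = $2,166.65; + 6 × $14.13 standing = $2,251.43
Difference = |$1,843.80 − $2,251.43| = $407.63 ≈ $408

$408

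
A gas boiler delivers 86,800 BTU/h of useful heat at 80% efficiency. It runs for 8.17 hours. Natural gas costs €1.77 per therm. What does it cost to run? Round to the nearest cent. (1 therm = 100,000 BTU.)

Heat delivered = 86,800 BTU/h × 8.17 h = 709,156 BTU
Gas input = 709,156 / 0.80 = 886,445 BTU
= 886,445 / 100,000 = 8.864 therm
Cost = 8.864 × €1.77/therm = €15.69

€15.69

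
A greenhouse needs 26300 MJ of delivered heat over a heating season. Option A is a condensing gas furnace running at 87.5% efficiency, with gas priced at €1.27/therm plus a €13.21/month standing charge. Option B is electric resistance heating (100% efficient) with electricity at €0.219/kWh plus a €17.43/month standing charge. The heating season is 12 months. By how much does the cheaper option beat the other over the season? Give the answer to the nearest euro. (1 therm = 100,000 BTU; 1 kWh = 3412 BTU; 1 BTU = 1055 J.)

Heat load = 26300 MJ = 26,300,000,000 J / 1055 = 24,928,910 BTU
Gas: input = 24,928,910 / 0.875 = 28,490,183 BTU = 284.9 therm → 284.9 × €1.27 = €361.83; + 12 × €13.21 standing = €520.35
Electric: 24,928,910 BTU / 3412 = 7,306 kWh → × €0.219 = €1,600.07; + 12 × €17.43 standing = €1,809.23
Difference = |€520.35 − €1,809.23| = €1,288.88 ≈ €1289

€1289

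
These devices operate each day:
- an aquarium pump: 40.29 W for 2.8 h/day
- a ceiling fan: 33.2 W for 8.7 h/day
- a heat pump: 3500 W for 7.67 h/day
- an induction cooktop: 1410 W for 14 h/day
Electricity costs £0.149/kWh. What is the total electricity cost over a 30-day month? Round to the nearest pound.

£210

aquarium pump: 40.29 W × 2.8 h × 30 d = 3,384 Wh = 3.384 kWh
ceiling fan: 33.2 W × 8.7 h × 30 d = 8,665 Wh = 8.665 kWh
heat pump: 3500 W × 7.67 h × 30 d = 805,350 Wh = 805.4 kWh
induction cooktop: 1410 W × 14 h × 30 d = 592,200 Wh = 592.2 kWh
Total energy = 3.384 + 8.665 + 805.4 + 592.2 = 1,410 kWh
Cost = 1,410 kWh × £0.149 = £210.03 ≈ £210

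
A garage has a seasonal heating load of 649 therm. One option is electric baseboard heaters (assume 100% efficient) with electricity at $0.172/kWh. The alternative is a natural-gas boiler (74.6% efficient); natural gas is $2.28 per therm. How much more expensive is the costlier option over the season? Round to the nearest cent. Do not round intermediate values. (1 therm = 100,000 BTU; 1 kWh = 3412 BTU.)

Heat load = 649 therm × 100,000 = 64,900,000 BTU
Gas: input = 64,900,000 / 0.746 = 86,997,319 BTU = 870 therm → 870 × $2.28 = $1,983.54
Electric: 64,900,000 BTU / 3412 = 19,020 kWh → × $0.172 = $3,271.63
Difference = |$1,983.54 − $3,271.63| = $1,288.09

$1288.09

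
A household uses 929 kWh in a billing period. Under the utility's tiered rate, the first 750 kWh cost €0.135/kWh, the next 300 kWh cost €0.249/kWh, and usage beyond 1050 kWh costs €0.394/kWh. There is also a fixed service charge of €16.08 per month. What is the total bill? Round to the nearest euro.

First 750 kWh × €0.135 = €101.25
Next 179 kWh × €0.249 = €44.57
Remaining tier: 0 kWh (not reached)
Energy charge = €145.82; + service €16.08 = €161.90 ≈ €162

€162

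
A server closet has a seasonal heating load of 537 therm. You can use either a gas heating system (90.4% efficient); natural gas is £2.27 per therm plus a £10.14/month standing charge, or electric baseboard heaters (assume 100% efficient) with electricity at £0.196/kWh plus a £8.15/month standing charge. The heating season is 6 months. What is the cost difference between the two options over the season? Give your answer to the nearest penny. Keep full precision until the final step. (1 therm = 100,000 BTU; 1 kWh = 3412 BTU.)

£1724.38

Heat load = 537 therm × 100,000 = 53,700,000 BTU
Gas: input = 53,700,000 / 0.904 = 59,402,655 BTU = 594 therm → 594 × £2.27 = £1,348.44; + 6 × £10.14 standing = £1,409.28
Electric: 53,700,000 BTU / 3412 = 15,740 kWh → × £0.196 = £3,084.76; + 6 × £8.15 standing = £3,133.66
Difference = |£1,409.28 − £3,133.66| = £1,724.38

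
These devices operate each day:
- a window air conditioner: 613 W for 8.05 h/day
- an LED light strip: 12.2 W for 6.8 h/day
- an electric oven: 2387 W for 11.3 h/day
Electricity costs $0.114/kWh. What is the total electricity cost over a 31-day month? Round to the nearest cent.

window air conditioner: 613 W × 8.05 h × 31 d = 152,974 Wh = 153 kWh
LED light strip: 12.2 W × 6.8 h × 31 d = 2,572 Wh = 2.572 kWh
electric oven: 2387 W × 11.3 h × 31 d = 836,166 Wh = 836.2 kWh
Total energy = 153 + 2.572 + 836.2 = 991.7 kWh
Cost = 991.7 kWh × $0.114 = $113.06

$113.06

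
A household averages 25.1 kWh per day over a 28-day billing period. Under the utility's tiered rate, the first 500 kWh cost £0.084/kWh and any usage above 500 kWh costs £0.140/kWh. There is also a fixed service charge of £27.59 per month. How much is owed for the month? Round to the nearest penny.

£97.98

Usage = 25.1 kWh/day × 28 days = 702.8 kWh
First 500 kWh × £0.084 = £42.00
Remaining 202.8 kWh × £0.140 = £28.39
Energy charge = £70.39; + service £27.59 = £97.98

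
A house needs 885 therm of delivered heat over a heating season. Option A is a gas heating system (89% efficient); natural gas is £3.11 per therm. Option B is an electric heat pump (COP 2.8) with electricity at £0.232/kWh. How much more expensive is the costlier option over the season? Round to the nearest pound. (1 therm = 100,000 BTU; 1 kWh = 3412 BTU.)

Heat load = 885 therm × 100,000 = 88,500,000 BTU
Gas: input = 88,500,000 / 0.890 = 99,438,202 BTU = 994.4 therm → 994.4 × £3.11 = £3,092.53
Heat pump: 88,500,000 BTU / 3412 = 25,940 kWh heat; / 2.8 = 9,264 kWh in → × £0.232 = £2,149.14
Difference = |£3,092.53 − £2,149.14| = £943.39 ≈ £943

£943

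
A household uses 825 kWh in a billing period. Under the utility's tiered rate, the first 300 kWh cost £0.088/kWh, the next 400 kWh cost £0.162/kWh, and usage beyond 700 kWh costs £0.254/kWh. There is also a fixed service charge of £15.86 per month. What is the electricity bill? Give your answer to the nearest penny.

£138.81

First 300 kWh × £0.088 = £26.40
Next 400 kWh × £0.162 = £64.80
Remaining 125 kWh × £0.254 = £31.75
Energy charge = £122.95; + service £15.86 = £138.81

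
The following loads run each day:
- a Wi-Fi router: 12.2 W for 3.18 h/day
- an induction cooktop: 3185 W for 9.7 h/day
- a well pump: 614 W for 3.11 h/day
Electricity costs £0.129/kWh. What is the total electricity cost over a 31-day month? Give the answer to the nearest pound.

£131

Wi-Fi router: 12.2 W × 3.18 h × 31 d = 1,203 Wh = 1.203 kWh
induction cooktop: 3185 W × 9.7 h × 31 d = 957,729 Wh = 957.7 kWh
well pump: 614 W × 3.11 h × 31 d = 59,196 Wh = 59.2 kWh
Total energy = 1.203 + 957.7 + 59.2 = 1,018 kWh
Cost = 1,018 kWh × £0.129 = £131.34 ≈ £131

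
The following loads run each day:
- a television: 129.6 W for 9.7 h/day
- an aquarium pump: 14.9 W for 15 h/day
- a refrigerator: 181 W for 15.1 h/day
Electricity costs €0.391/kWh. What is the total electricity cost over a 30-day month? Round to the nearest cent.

€49.43

television: 129.6 W × 9.7 h × 30 d = 37,714 Wh = 37.71 kWh
aquarium pump: 14.9 W × 15 h × 30 d = 6,705 Wh = 6.705 kWh
refrigerator: 181 W × 15.1 h × 30 d = 81,993 Wh = 81.99 kWh
Total energy = 37.71 + 6.705 + 81.99 = 126.4 kWh
Cost = 126.4 kWh × €0.391 = €49.43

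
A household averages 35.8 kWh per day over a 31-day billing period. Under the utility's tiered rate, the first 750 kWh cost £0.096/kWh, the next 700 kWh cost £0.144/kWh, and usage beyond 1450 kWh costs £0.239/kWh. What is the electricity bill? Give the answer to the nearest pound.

Usage = 35.8 kWh/day × 31 days = 1109.8 kWh
First 750 kWh × £0.096 = £72.00
Next 359.8 kWh × £0.144 = £51.81
Remaining tier: 0 kWh (not reached)
Total = £123.81 ≈ £124

£124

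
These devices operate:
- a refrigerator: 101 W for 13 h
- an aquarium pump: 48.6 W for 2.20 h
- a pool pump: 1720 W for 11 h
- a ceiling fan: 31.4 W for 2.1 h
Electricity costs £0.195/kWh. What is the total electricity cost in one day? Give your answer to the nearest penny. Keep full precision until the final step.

refrigerator: 101 W × 13 h = 1,313 Wh = 1.313 kWh
aquarium pump: 48.6 W × 2.20 h = 107 Wh = 0.1069 kWh
pool pump: 1720 W × 11 h = 18,920 Wh = 18.92 kWh
ceiling fan: 31.4 W × 2.1 h = 66 Wh = 0.06594 kWh
Total energy = 1.313 + 0.1069 + 18.92 + 0.06594 = 20.41 kWh
Cost = 20.41 kWh × £0.195 = £3.98

£3.98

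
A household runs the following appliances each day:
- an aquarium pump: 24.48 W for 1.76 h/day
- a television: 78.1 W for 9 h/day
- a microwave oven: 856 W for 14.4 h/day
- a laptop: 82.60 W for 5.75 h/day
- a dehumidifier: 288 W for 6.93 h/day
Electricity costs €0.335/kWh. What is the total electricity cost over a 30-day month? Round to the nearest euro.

€156

aquarium pump: 24.48 W × 1.76 h × 30 d = 1,293 Wh = 1.293 kWh
television: 78.1 W × 9 h × 30 d = 21,087 Wh = 21.09 kWh
microwave oven: 856 W × 14.4 h × 30 d = 369,792 Wh = 369.8 kWh
laptop: 82.60 W × 5.75 h × 30 d = 14,248 Wh = 14.25 kWh
dehumidifier: 288 W × 6.93 h × 30 d = 59,875 Wh = 59.88 kWh
Total energy = 1.293 + 21.09 + 369.8 + 14.25 + 59.88 = 466.3 kWh
Cost = 466.3 kWh × €0.335 = €156.21 ≈ €156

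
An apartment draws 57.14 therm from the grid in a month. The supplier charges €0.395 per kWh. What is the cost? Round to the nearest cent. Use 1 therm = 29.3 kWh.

€661.31

57.14 therm × (29.3 kWh/therm) = 1,674 kWh
Cost = 1,674 kWh × €0.395/kWh = €661.31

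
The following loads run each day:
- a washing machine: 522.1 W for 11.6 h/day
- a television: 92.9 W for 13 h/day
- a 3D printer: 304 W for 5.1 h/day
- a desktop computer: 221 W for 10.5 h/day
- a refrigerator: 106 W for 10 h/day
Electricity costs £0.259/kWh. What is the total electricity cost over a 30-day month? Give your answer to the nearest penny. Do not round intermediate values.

£94.75

washing machine: 522.1 W × 11.6 h × 30 d = 181,691 Wh = 181.7 kWh
television: 92.9 W × 13 h × 30 d = 36,231 Wh = 36.23 kWh
3D printer: 304 W × 5.1 h × 30 d = 46,512 Wh = 46.51 kWh
desktop computer: 221 W × 10.5 h × 30 d = 69,615 Wh = 69.61 kWh
refrigerator: 106 W × 10 h × 30 d = 31,800 Wh = 31.8 kWh
Total energy = 181.7 + 36.23 + 46.51 + 69.61 + 31.8 = 365.8 kWh
Cost = 365.8 kWh × £0.259 = £94.75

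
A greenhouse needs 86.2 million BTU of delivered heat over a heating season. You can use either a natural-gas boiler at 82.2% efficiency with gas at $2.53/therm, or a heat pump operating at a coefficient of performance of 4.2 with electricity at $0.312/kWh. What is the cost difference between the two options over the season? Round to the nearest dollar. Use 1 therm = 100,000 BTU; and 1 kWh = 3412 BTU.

Heat load = 86.2 × 10⁶ BTU = 86,200,000 BTU
Gas: input = 86,200,000 / 0.822 = 104,866,180 BTU = 1,049 therm → 1,049 × $2.53 = $2,653.11
Heat pump: 86,200,000 BTU / 3412 = 25,260 kWh heat; / 4.2 = 6,015 kWh in → × $0.312 = $1,876.74
Difference = |$2,653.11 − $1,876.74| = $776.38 ≈ $776

$776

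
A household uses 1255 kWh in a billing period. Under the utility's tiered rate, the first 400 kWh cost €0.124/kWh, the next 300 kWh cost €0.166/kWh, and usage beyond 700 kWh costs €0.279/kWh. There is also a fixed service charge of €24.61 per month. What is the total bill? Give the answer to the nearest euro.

First 400 kWh × €0.124 = €49.60
Next 300 kWh × €0.166 = €49.80
Remaining 555 kWh × €0.279 = €154.85
Energy charge = €254.25; + service €24.61 = €278.86 ≈ €279

€279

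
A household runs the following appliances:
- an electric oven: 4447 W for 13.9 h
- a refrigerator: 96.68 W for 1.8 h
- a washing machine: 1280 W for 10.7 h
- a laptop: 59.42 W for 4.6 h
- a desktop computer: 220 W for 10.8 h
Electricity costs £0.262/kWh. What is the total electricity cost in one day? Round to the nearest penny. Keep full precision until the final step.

£20.52

electric oven: 4447 W × 13.9 h = 61,813 Wh = 61.81 kWh
refrigerator: 96.68 W × 1.8 h = 174 Wh = 0.174 kWh
washing machine: 1280 W × 10.7 h = 13,696 Wh = 13.7 kWh
laptop: 59.42 W × 4.6 h = 273 Wh = 0.2733 kWh
desktop computer: 220 W × 10.8 h = 2,376 Wh = 2.376 kWh
Total energy = 61.81 + 0.174 + 13.7 + 0.2733 + 2.376 = 78.33 kWh
Cost = 78.33 kWh × £0.262 = £20.52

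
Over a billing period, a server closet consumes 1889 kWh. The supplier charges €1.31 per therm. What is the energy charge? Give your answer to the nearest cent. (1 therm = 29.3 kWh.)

€84.46

1889 kWh × (0.03413 therm/kWh) = 64.47 therm
Cost = 64.47 therm × €1.31/therm = €84.46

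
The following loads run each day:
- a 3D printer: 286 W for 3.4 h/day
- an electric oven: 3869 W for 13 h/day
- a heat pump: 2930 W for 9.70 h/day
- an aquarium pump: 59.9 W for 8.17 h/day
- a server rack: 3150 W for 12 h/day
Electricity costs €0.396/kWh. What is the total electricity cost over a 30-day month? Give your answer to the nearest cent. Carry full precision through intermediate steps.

3D printer: 286 W × 3.4 h × 30 d = 29,172 Wh = 29.17 kWh
electric oven: 3869 W × 13 h × 30 d = 1,508,910 Wh = 1,509 kWh
heat pump: 2930 W × 9.70 h × 30 d = 852,630 Wh = 852.6 kWh
aquarium pump: 59.9 W × 8.17 h × 30 d = 14,681 Wh = 14.68 kWh
server rack: 3150 W × 12 h × 30 d = 1,134,000 Wh = 1,134 kWh
Total energy = 29.17 + 1,509 + 852.6 + 14.68 + 1,134 = 3,539 kWh
Cost = 3,539 kWh × €0.396 = €1,401.60

€1401.60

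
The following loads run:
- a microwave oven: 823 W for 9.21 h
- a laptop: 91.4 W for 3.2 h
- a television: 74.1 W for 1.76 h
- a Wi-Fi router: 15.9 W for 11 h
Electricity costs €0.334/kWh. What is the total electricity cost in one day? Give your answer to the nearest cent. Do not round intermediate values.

€2.73

microwave oven: 823 W × 9.21 h = 7,580 Wh = 7.58 kWh
laptop: 91.4 W × 3.2 h = 292 Wh = 0.2925 kWh
television: 74.1 W × 1.76 h = 130 Wh = 0.1304 kWh
Wi-Fi router: 15.9 W × 11 h = 175 Wh = 0.1749 kWh
Total energy = 7.58 + 0.2925 + 0.1304 + 0.1749 = 8.178 kWh
Cost = 8.178 kWh × €0.334 = €2.73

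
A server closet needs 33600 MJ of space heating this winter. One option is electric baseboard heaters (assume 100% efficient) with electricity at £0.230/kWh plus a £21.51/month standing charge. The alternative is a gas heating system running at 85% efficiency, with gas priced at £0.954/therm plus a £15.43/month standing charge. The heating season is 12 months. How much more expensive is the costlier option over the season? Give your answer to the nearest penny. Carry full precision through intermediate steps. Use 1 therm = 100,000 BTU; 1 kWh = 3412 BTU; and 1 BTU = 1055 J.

Heat load = 33600 MJ = 33,600,000,000 J / 1055 = 31,848,341 BTU
Gas: input = 31,848,341 / 0.85 = 37,468,637 BTU = 374.7 therm → 374.7 × £0.954 = £357.45; + 12 × £15.43 standing = £542.61
Electric: 31,848,341 BTU / 3412 = 9,334 kWh → × £0.230 = £2,146.87; + 12 × £21.51 standing = £2,404.99
Difference = |£542.61 − £2,404.99| = £1,862.38

£1862.38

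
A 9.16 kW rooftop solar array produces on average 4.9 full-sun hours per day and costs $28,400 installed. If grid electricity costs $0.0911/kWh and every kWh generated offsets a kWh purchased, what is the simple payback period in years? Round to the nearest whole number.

19 years

Daily generation = 9.16 kW × 4.9 h = 44.88 kWh
Annual generation = 44.88 × 365 = 16383 kWh
Annual savings = 16383 × $0.0911 = $1,492.46
Payback = $28,400 / $1,492.46 = 19 years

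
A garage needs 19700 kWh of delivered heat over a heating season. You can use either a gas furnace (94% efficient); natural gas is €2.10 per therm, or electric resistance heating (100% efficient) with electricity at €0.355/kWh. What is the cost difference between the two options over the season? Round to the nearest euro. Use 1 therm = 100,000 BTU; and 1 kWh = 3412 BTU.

€5492

Heat load = 19700 kWh × 3412 = 67,216,400 BTU
Gas: input = 67,216,400 / 0.940 = 71,506,809 BTU = 715.1 therm → 715.1 × €2.10 = €1,501.64
Electric: 67,216,400 BTU / 3412 = 19,700 kWh → × €0.355 = €6,993.50
Difference = |€1,501.64 − €6,993.50| = €5,491.86 ≈ €5492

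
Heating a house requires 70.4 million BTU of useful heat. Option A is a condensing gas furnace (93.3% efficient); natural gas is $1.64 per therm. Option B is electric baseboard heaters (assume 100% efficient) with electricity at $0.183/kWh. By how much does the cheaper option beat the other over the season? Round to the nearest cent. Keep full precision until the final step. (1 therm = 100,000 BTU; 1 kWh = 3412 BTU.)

$2538.38

Heat load = 70.4 × 10⁶ BTU = 70,400,000 BTU
Gas: input = 70,400,000 / 0.933 = 75,455,520 BTU = 754.6 therm → 754.6 × $1.64 = $1,237.47
Electric: 70,400,000 BTU / 3412 = 20,630 kWh → × $0.183 = $3,775.85
Difference = |$1,237.47 − $3,775.85| = $2,538.38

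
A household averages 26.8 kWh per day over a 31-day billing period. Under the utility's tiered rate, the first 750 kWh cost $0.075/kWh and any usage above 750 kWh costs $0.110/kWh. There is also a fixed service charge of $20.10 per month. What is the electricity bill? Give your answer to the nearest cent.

$85.24

Usage = 26.8 kWh/day × 31 days = 830.8 kWh
First 750 kWh × $0.075 = $56.25
Remaining 80.8 kWh × $0.110 = $8.89
Energy charge = $65.14; + service $20.10 = $85.24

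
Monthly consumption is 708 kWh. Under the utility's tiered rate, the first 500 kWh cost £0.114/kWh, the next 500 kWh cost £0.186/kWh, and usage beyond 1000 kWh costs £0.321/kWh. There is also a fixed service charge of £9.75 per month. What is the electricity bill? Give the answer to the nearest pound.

First 500 kWh × £0.114 = £57.00
Next 208 kWh × £0.186 = £38.69
Remaining tier: 0 kWh (not reached)
Energy charge = £95.69; + service £9.75 = £105.44 ≈ £105

£105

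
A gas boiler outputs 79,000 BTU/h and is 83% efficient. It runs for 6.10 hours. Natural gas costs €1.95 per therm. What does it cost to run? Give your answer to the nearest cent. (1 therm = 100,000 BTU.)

€11.32

Heat delivered = 79,000 BTU/h × 6.10 h = 481,900 BTU
Gas input = 481,900 / 0.83 = 580,602 BTU
= 580,602 / 100,000 = 5.806 therm
Cost = 5.806 × €1.95/therm = €11.32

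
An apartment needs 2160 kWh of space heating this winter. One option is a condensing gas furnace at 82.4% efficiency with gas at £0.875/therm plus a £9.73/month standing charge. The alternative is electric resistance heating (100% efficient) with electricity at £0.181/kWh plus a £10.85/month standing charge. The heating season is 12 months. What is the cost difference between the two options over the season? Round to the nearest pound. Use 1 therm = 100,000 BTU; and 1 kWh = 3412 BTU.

Heat load = 2160 kWh × 3412 = 7,369,920 BTU
Gas: input = 7,369,920 / 0.824 = 8,944,078 BTU = 89.44 therm → 89.44 × £0.875 = £78.26; + 12 × £9.73 standing = £195.02
Electric: 7,369,920 BTU / 3412 = 2,160 kWh → × £0.181 = £390.96; + 12 × £10.85 standing = £521.16
Difference = |£195.02 − £521.16| = £326.14 ≈ £326

£326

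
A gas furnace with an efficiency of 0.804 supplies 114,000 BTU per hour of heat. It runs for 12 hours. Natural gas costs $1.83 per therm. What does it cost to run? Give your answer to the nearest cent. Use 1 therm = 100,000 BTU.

Heat delivered = 114,000 BTU/h × 12 h = 1,368,000 BTU
Gas input = 1,368,000 / 0.804 = 1,701,493 BTU
= 1,701,493 / 100,000 = 17.01 therm
Cost = 17.01 × $1.83/therm = $31.14

$31.14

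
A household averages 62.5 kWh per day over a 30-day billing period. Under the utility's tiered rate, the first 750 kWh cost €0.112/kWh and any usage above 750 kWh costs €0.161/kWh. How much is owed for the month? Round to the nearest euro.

€265

Usage = 62.5 kWh/day × 30 days = 1875 kWh
First 750 kWh × €0.112 = €84.00
Remaining 1125 kWh × €0.161 = €181.12
Total = €265.12 ≈ €265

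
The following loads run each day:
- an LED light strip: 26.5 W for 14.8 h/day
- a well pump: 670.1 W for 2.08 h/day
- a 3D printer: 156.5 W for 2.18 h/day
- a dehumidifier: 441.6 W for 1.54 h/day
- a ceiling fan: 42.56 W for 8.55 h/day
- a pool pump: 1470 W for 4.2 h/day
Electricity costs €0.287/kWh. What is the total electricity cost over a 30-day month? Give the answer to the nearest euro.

€80

LED light strip: 26.5 W × 14.8 h × 30 d = 11,766 Wh = 11.77 kWh
well pump: 670.1 W × 2.08 h × 30 d = 41,814 Wh = 41.81 kWh
3D printer: 156.5 W × 2.18 h × 30 d = 10,235 Wh = 10.24 kWh
dehumidifier: 441.6 W × 1.54 h × 30 d = 20,402 Wh = 20.4 kWh
ceiling fan: 42.56 W × 8.55 h × 30 d = 10,917 Wh = 10.92 kWh
pool pump: 1470 W × 4.2 h × 30 d = 185,220 Wh = 185.2 kWh
Total energy = 11.77 + 41.81 + 10.24 + 20.4 + 10.92 + 185.2 = 280.4 kWh
Cost = 280.4 kWh × €0.287 = €80.46 ≈ €80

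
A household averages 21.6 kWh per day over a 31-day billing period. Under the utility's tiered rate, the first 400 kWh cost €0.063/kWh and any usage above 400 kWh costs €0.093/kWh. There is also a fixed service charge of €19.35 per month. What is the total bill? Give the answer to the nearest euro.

Usage = 21.6 kWh/day × 31 days = 669.6 kWh
First 400 kWh × €0.063 = €25.20
Remaining 269.6 kWh × €0.093 = €25.07
Energy charge = €50.27; + service €19.35 = €69.62 ≈ €70

€70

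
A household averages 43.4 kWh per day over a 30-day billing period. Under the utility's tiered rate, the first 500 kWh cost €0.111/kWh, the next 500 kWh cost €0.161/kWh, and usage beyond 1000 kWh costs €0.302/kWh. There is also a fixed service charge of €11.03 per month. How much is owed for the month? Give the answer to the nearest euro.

Usage = 43.4 kWh/day × 30 days = 1302 kWh
First 500 kWh × €0.111 = €55.50
Next 500 kWh × €0.161 = €80.50
Remaining 302 kWh × €0.302 = €91.20
Energy charge = €227.20; + service €11.03 = €238.23 ≈ €238

€238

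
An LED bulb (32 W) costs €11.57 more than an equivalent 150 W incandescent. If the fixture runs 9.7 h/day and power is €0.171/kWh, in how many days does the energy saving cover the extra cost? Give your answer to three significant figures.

59.1 days

Power saved = 150 − 32 = 118 W
Daily energy saved = 118 W × 9.7 h = 1145 Wh = 1.1446 kWh
Daily savings = 1.1446 × €0.171 = €0.1957
Payback = €11.57 / €0.1957 per day = 59.11 days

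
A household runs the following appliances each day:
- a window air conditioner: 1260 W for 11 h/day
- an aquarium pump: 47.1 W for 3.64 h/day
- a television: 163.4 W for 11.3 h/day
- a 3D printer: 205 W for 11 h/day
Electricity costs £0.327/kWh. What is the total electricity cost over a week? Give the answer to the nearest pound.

£42

window air conditioner: 1260 W × 11 h × 7 d = 97,020 Wh = 97.02 kWh
aquarium pump: 47.1 W × 3.64 h × 7 d = 1,200 Wh = 1.2 kWh
television: 163.4 W × 11.3 h × 7 d = 12,925 Wh = 12.92 kWh
3D printer: 205 W × 11 h × 7 d = 15,785 Wh = 15.79 kWh
Total energy = 97.02 + 1.2 + 12.92 + 15.79 = 126.9 kWh
Cost = 126.9 kWh × £0.327 = £41.51 ≈ £42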